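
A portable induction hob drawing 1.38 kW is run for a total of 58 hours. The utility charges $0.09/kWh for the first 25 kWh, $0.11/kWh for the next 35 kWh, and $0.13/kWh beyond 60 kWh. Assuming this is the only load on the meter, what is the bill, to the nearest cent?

$8.71

Energy = 1.38 kW × 58 h = 80.04 kWh
Tier 1 (0–25 kWh): 25 × $0.09 = $2.25
Tier 2 (25–60 kWh): 35 × $0.11 = $3.85
Above 60 kWh: 20.04 × $0.13 = $2.6052
Bill = $8.71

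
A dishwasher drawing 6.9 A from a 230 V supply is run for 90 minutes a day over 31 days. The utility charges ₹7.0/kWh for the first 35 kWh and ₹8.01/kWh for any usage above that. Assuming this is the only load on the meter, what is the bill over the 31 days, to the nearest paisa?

₹555.75

Power = 6.9 A × 230 V = 1587 W = 1.587 kW
Runtime = 90 min × 31 = 2790 min = 46.5 h
Energy = 1.587 kW × 46.5 h = 73.7955 kWh
Tier 1 (0–35 kWh): 35 × ₹7.0 = ₹245
Above 35 kWh: 38.7955 × ₹8.01 = ₹310.751955
Bill = ₹555.75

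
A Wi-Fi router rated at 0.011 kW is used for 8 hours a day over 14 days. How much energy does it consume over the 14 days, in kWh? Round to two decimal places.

Runtime = 8 h/day × 14 days = 112 h
Energy = 0.011 kW × 112 h = 1.232 kWh ≈ 1.23 kWh

1.23 kWh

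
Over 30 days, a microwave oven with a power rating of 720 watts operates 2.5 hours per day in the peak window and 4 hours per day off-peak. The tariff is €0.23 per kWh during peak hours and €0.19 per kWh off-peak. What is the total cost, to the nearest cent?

Peak energy = 0.72 kW × 2.5 h × 30 = 54 kWh
Off-peak energy = 0.72 kW × 4 h × 30 = 86.4 kWh
Cost = 54 × €0.23 + 86.4 × €0.19 = €12.42 + €16.416 = €28.84

€28.84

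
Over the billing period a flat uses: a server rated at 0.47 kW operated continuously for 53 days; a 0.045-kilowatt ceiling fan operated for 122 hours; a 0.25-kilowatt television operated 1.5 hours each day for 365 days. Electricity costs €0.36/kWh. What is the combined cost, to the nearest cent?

€266.47

server: Runtime = 24 h × 53 = 1272 h
server: 0.47 kW × 1272 h = 597.84 kWh
ceiling fan: 0.045 kW × 122 h = 5.49 kWh
television: Runtime = 1.5 h/day × 365 days = 547.5 h
television: 0.25 kW × 547.5 h = 136.875 kWh
Total energy = 740.205 kWh
Cost = 740.205 × €0.36 = €266.47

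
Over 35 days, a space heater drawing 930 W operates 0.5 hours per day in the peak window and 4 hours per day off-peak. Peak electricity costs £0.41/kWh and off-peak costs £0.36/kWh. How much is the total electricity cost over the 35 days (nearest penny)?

Peak energy = 0.93 kW × 0.5 h × 35 = 16.275 kWh
Off-peak energy = 0.93 kW × 4 h × 35 = 130.2 kWh
Cost = 16.275 × £0.41 + 130.2 × £0.36 = £6.67275 + £46.872 = £53.54

£53.54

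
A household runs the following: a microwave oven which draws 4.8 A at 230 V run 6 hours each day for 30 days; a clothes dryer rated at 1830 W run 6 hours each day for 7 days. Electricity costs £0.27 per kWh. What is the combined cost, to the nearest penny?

microwave oven: Power = 4.8 A × 230 V = 1104 W = 1.104 kW
microwave oven: Runtime = 6 h/day × 30 days = 180 h
microwave oven: 1.104 kW × 180 h = 198.72 kWh
clothes dryer: Runtime = 6 h/day × 7 days = 42 h
clothes dryer: 1.83 kW × 42 h = 76.86 kWh
Total energy = 275.58 kWh
Cost = 275.58 × £0.27 = £74.41

£74.41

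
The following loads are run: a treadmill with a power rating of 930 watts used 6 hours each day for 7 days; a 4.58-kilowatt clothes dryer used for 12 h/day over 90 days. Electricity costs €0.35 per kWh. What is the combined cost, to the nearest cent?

€1744.91

treadmill: Runtime = 6 h/day × 7 days = 42 h
treadmill: 0.93 kW × 42 h = 39.06 kWh
clothes dryer: Runtime = 12 h/day × 90 days = 1080 h
clothes dryer: 4.58 kW × 1080 h = 4946.4 kWh
Total energy = 4985.46 kWh
Cost = 4985.46 × €0.35 = €1744.91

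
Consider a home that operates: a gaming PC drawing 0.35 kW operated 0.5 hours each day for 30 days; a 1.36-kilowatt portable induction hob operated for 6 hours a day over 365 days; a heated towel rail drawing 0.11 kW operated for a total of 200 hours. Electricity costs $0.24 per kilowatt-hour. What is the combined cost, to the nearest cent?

$721.36

gaming PC: Runtime = 0.5 h/day × 30 days = 15 h
gaming PC: 0.35 kW × 15 h = 5.25 kWh
portable induction hob: Runtime = 6 h/day × 365 days = 2190 h
portable induction hob: 1.36 kW × 2190 h = 2978.4 kWh
heated towel rail: 0.11 kW × 200 h = 22 kWh
Total energy = 3005.65 kWh
Cost = 3005.65 × $0.24 = $721.36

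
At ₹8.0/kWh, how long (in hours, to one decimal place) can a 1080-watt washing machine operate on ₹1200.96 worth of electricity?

Energy available = ₹1200.96 ÷ ₹8.0/kWh = 150.12 kWh
Hours = 150.12 kWh ÷ 1.08 kW = 139.0 h

139.0 h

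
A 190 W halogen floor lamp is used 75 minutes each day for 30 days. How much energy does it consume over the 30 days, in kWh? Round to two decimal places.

7.13 kWh

Runtime = 75 min × 30 = 2250 min = 37.5 h
Energy = 0.19 kW × 37.5 h = 7.125 kWh ≈ 7.13 kWh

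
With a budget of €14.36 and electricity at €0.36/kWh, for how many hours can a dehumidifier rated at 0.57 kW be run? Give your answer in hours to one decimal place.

Energy available = €14.36 ÷ €0.36/kWh = 39.8889 kWh
Hours = 39.8889 kWh ÷ 0.57 kW = 70.0 h

70.0 h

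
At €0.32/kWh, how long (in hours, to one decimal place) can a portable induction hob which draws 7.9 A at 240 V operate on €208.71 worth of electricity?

Power = 7.9 A × 240 V = 1896 W = 1.896 kW
Energy available = €208.71 ÷ €0.32/kWh = 652.2188 kWh
Hours = 652.2188 kWh ÷ 1.896 kW = 344.0 h

344.0 h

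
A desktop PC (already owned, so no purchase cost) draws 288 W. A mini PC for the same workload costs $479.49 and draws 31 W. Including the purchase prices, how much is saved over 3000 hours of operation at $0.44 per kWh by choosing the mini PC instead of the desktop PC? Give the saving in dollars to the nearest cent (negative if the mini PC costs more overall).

desktop PC: $0.00 + (288/1000) kW × 3000 h × $0.44 = $0.00 + $380.16 = $380.16
mini PC: $479.49 + (31/1000) kW × 3000 h × $0.44 = $479.49 + $40.92 = $520.41
Saving = $380.16 − $520.41 = −$140.25

-$140.25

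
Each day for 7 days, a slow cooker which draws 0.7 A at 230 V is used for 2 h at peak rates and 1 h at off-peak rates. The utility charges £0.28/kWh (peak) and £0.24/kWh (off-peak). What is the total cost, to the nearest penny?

Power = 0.7 A × 230 V = 161 W = 0.161 kW
Peak energy = 0.161 kW × 2 h × 7 = 2.254 kWh
Off-peak energy = 0.161 kW × 1 h × 7 = 1.127 kWh
Cost = 2.254 × £0.28 + 1.127 × £0.24 = £0.63112 + £0.27048 = £0.90

£0.90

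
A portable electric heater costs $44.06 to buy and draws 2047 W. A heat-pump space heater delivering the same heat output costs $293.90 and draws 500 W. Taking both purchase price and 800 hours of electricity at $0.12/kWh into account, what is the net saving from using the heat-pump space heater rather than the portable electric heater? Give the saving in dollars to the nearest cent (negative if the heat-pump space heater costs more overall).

-$101.33

portable electric heater: $44.06 + (2047/1000) kW × 800 h × $0.12 = $44.06 + $196.512 = $240.572
heat-pump space heater: $293.90 + (500/1000) kW × 800 h × $0.12 = $293.90 + $48 = $341.9
Saving = $240.572 − $341.9 = −$101.328 → -$101.33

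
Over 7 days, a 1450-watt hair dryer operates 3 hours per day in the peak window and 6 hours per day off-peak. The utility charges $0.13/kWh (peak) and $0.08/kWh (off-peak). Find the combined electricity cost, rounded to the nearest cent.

Peak energy = 1.45 kW × 3 h × 7 = 30.45 kWh
Off-peak energy = 1.45 kW × 6 h × 7 = 60.9 kWh
Cost = 30.45 × $0.13 + 60.9 × $0.08 = $3.9585 + $4.872 = $8.83

$8.83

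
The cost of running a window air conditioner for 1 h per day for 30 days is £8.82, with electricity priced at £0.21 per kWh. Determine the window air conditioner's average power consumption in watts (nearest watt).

1400 W

Energy = £8.82 ÷ £0.21/kWh = 42 kWh
Runtime = 1 h/day × 30 days = 30 h
Power = 42 kWh ÷ 30 h = 1.4 kW = 1400 W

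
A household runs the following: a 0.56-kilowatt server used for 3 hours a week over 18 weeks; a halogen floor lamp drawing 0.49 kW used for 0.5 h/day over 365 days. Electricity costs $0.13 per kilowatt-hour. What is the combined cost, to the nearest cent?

$15.56

server: Runtime = 3 h/week × 18 weeks = 54 h
server: 0.56 kW × 54 h = 30.24 kWh
halogen floor lamp: Runtime = 0.5 h/day × 365 days = 182.5 h
halogen floor lamp: 0.49 kW × 182.5 h = 89.425 kWh
Total energy = 119.665 kWh
Cost = 119.665 × $0.13 = $15.56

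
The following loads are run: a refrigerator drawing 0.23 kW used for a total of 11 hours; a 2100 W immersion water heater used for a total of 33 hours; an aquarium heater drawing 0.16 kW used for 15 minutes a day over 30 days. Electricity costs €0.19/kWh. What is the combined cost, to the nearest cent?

€13.88

refrigerator: 0.23 kW × 11 h = 2.53 kWh
immersion water heater: 2.1 kW × 33 h = 69.3 kWh
aquarium heater: Runtime = 15 min × 30 = 450 min = 7.5 h
aquarium heater: 0.16 kW × 7.5 h = 1.2 kWh
Total energy = 73.03 kWh
Cost = 73.03 × €0.19 = €13.88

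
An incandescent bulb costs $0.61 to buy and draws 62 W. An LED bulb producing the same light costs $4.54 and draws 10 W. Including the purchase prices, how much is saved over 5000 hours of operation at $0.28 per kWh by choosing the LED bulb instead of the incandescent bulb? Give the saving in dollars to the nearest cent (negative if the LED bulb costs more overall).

$68.87

incandescent bulb: $0.61 + (62/1000) kW × 5000 h × $0.28 = $0.61 + $86.8 = $87.41
LED bulb: $4.54 + (10/1000) kW × 5000 h × $0.28 = $4.54 + $14 = $18.54
Saving = $87.41 − $18.54 = $68.87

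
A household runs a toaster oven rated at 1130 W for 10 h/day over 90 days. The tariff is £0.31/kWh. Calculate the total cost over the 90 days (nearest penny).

£315.27

Runtime = 10 h/day × 90 days = 900 h
Energy = 1.13 kW × 900 h = 1017 kWh
Cost = 1017 kWh × £0.31/kWh = £315.27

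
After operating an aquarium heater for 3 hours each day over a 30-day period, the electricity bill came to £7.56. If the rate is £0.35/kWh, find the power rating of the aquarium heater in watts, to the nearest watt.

Energy = £7.56 ÷ £0.35/kWh = 21.6 kWh
Runtime = 3 h/day × 30 days = 90 h
Power = 21.6 kWh ÷ 90 h = 0.24 kW = 240 W

240 W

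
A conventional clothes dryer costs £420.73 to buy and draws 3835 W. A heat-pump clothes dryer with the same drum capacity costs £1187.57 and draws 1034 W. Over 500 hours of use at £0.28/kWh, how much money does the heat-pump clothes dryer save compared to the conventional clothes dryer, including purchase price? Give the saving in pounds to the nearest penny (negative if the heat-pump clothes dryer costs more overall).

conventional clothes dryer: £420.73 + (3835/1000) kW × 500 h × £0.28 = £420.73 + £536.9 = £957.63
heat-pump clothes dryer: £1187.57 + (1034/1000) kW × 500 h × £0.28 = £1187.57 + £144.76 = £1332.33
Saving = £957.63 − £1332.33 = −£374.7

-£374.70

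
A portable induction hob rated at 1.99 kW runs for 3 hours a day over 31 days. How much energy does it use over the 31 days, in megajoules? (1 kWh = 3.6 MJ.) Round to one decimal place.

Runtime = 3 h/day × 31 days = 93 h
Energy = 1.99 kW × 93 h = 185.07 kWh
= 185.07 × 3.6 MJ = 666.3 MJ

666.3 MJ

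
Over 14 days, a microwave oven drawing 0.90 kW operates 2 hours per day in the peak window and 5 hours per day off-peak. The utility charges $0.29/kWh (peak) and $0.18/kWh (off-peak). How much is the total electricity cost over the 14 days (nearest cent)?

$18.65

Peak energy = 0.9 kW × 2 h × 14 = 25.2 kWh
Off-peak energy = 0.9 kW × 5 h × 14 = 63 kWh
Cost = 25.2 × $0.29 + 63 × $0.18 = $7.308 + $11.34 = $18.65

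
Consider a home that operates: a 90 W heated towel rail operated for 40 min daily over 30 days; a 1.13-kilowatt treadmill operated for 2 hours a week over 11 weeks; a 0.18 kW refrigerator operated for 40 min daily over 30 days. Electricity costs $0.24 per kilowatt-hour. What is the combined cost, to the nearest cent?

heated towel rail: Runtime = 40 min × 30 = 1200 min = 20 h
heated towel rail: 0.09 kW × 20 h = 1.8 kWh
treadmill: Runtime = 2 h/week × 11 weeks = 22 h
treadmill: 1.13 kW × 22 h = 24.86 kWh
refrigerator: Runtime = 40 min × 30 = 1200 min = 20 h
refrigerator: 0.18 kW × 20 h = 3.6 kWh
Total energy = 30.26 kWh
Cost = 30.26 × $0.24 = $7.26

$7.26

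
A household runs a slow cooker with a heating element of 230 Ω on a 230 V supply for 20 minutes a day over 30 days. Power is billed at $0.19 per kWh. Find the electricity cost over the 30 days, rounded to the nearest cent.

$0.44

Power = V²/R = 230²/230 = 230 W = 0.23 kW
Runtime = 20 min × 30 = 600 min = 10 h
Energy = 0.23 kW × 10 h = 2.3 kWh
Cost = 2.3 kWh × $0.19/kWh = $0.44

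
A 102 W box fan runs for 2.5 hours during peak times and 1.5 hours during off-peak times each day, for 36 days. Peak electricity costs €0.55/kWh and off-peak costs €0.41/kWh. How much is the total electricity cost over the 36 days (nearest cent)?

€7.31

Peak energy = 0.102 kW × 2.5 h × 36 = 9.18 kWh
Off-peak energy = 0.102 kW × 1.5 h × 36 = 5.508 kWh
Cost = 9.18 × €0.55 + 5.508 × €0.41 = €5.049 + €2.25828 = €7.31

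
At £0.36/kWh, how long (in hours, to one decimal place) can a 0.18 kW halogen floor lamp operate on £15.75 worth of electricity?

243.1 h

Energy available = £15.75 ÷ £0.36/kWh = 43.75 kWh
Hours = 43.75 kWh ÷ 0.18 kW = 243.1 h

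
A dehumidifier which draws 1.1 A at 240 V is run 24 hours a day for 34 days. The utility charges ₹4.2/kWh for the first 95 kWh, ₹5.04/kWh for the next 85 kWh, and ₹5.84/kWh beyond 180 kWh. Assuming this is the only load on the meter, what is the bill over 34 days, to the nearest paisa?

Power = 1.1 A × 240 V = 264 W = 0.264 kW
Runtime = 24 h × 34 = 816 h
Energy = 0.264 kW × 816 h = 215.424 kWh
Tier 1 (0–95 kWh): 95 × ₹4.2 = ₹399
Tier 2 (95–180 kWh): 85 × ₹5.04 = ₹428.4
Above 180 kWh: 35.424 × ₹5.84 = ₹206.87616
Bill = ₹1034.28

₹1034.28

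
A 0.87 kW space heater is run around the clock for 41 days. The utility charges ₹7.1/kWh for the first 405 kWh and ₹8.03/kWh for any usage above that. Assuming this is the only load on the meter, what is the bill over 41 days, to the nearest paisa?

Runtime = 24 h × 41 = 984 h
Energy = 0.87 kW × 984 h = 856.08 kWh
Tier 1 (0–405 kWh): 405 × ₹7.1 = ₹2875.5
Above 405 kWh: 451.08 × ₹8.03 = ₹3622.1724
Bill = ₹6497.67

₹6497.67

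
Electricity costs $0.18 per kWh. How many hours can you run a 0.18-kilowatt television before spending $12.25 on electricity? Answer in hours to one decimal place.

378.1 h

Energy available = $12.25 ÷ $0.18/kWh = 68.0556 kWh
Hours = 68.0556 kWh ÷ 0.18 kW = 378.1 h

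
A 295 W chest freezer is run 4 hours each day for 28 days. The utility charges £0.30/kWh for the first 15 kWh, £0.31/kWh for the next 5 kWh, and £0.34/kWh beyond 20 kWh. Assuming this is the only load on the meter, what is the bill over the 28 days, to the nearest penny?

£10.48

Runtime = 4 h/day × 28 days = 112 h
Energy = 0.295 kW × 112 h = 33.04 kWh
Tier 1 (0–15 kWh): 15 × £0.30 = £4.5
Tier 2 (15–20 kWh): 5 × £0.31 = £1.55
Above 20 kWh: 13.04 × £0.34 = £4.4336
Bill = £10.48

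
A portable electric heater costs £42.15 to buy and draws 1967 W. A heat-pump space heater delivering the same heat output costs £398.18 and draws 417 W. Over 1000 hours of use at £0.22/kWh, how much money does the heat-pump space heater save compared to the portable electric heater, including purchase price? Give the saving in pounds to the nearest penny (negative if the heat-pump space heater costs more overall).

portable electric heater: £42.15 + (1967/1000) kW × 1000 h × £0.22 = £42.15 + £432.74 = £474.89
heat-pump space heater: £398.18 + (417/1000) kW × 1000 h × £0.22 = £398.18 + £91.74 = £489.92
Saving = £474.89 − £489.92 = −£15.03

-£15.03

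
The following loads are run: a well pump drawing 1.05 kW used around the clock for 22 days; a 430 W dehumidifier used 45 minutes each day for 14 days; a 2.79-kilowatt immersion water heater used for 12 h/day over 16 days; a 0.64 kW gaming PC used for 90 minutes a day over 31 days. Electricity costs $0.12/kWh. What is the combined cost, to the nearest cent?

well pump: Runtime = 24 h × 22 = 528 h
well pump: 1.05 kW × 528 h = 554.4 kWh
dehumidifier: Runtime = 45 min × 14 = 630 min = 10.5 h
dehumidifier: 0.43 kW × 10.5 h = 4.515 kWh
immersion water heater: Runtime = 12 h/day × 16 days = 192 h
immersion water heater: 2.79 kW × 192 h = 535.68 kWh
gaming PC: Runtime = 90 min × 31 = 2790 min = 46.5 h
gaming PC: 0.64 kW × 46.5 h = 29.76 kWh
Total energy = 1124.355 kWh
Cost = 1124.355 × $0.12 = $134.92

$134.92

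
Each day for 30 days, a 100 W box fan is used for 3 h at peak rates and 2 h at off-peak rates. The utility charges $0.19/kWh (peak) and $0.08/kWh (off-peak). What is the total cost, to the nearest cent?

Peak energy = 0.1 kW × 3 h × 30 = 9 kWh
Off-peak energy = 0.1 kW × 2 h × 30 = 6 kWh
Cost = 9 × $0.19 + 6 × $0.08 = $1.71 + $0.48 = $2.19

$2.19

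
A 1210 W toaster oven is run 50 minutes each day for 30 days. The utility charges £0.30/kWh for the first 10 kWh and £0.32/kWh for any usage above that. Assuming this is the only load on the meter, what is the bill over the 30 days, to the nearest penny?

£9.48

Runtime = 50 min × 30 = 1500 min = 25 h
Energy = 1.21 kW × 25 h = 30.25 kWh
Tier 1 (0–10 kWh): 10 × £0.30 = £3
Above 10 kWh: 20.25 × £0.32 = £6.48
Bill = £9.48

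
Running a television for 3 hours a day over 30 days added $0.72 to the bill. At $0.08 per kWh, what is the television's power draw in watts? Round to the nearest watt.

100 W

Energy = $0.72 ÷ $0.08/kWh = 9 kWh
Runtime = 3 h/day × 30 days = 90 h
Power = 9 kWh ÷ 90 h = 0.1 kW = 100 W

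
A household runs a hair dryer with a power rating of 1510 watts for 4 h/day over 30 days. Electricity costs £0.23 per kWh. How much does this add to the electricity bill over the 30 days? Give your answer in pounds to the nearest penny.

Runtime = 4 h/day × 30 days = 120 h
Energy = 1.51 kW × 120 h = 181.2 kWh
Cost = 181.2 kWh × £0.23/kWh = £41.68

£41.68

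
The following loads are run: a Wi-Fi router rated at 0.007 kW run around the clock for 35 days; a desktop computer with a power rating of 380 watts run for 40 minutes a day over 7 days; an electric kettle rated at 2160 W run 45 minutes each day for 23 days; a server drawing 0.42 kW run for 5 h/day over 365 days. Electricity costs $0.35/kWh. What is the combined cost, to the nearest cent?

$283.99

Wi-Fi router: Runtime = 24 h × 35 = 840 h
Wi-Fi router: 0.007 kW × 840 h = 5.88 kWh
desktop computer: Runtime = 40 min × 7 = 280 min = 4.666666… h
desktop computer: 0.38 kW × 4.666666… h = 1.773333… kWh
electric kettle: Runtime = 45 min × 23 = 1035 min = 17.25 h
electric kettle: 2.16 kW × 17.25 h = 37.26 kWh
server: Runtime = 5 h/day × 365 days = 1825 h
server: 0.42 kW × 1825 h = 766.5 kWh
Total energy = 811.413333… kWh
Cost = 811.413333… × $0.35 = $283.99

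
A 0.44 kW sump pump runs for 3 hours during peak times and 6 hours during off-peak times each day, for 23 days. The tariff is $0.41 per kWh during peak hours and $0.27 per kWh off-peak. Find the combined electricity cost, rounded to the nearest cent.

$28.84

Peak energy = 0.44 kW × 3 h × 23 = 30.36 kWh
Off-peak energy = 0.44 kW × 6 h × 23 = 60.72 kWh
Cost = 30.36 × $0.41 + 60.72 × $0.27 = $12.4476 + $16.3944 = $28.84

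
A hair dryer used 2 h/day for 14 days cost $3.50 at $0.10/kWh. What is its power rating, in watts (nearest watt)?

Energy = $3.50 ÷ $0.10/kWh = 35 kWh
Runtime = 2 h/day × 14 days = 28 h
Power = 35 kWh ÷ 28 h = 1.25 kW = 1250 W

1250 W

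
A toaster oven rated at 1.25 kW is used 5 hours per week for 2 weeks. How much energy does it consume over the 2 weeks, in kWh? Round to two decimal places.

12.50 kWh

Runtime = 5 h/week × 2 weeks = 10 h
Energy = 1.25 kW × 10 h = 12.5 kWh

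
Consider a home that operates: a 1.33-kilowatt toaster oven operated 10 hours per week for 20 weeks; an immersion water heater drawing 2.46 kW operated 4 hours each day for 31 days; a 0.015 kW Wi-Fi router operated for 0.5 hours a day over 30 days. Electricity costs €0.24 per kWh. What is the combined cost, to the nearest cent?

toaster oven: Runtime = 10 h/week × 20 weeks = 200 h
toaster oven: 1.33 kW × 200 h = 266 kWh
immersion water heater: Runtime = 4 h/day × 31 days = 124 h
immersion water heater: 2.46 kW × 124 h = 305.04 kWh
Wi-Fi router: Runtime = 0.5 h/day × 30 days = 15 h
Wi-Fi router: 0.015 kW × 15 h = 0.225 kWh
Total energy = 571.265 kWh
Cost = 571.265 × €0.24 = €137.10

€137.10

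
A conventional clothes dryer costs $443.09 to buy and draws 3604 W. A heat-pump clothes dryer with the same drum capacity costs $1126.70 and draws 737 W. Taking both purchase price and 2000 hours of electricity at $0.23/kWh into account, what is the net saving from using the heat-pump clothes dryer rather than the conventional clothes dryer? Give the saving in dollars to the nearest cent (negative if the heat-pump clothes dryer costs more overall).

conventional clothes dryer: $443.09 + (3604/1000) kW × 2000 h × $0.23 = $443.09 + $1657.84 = $2100.93
heat-pump clothes dryer: $1126.70 + (737/1000) kW × 2000 h × $0.23 = $1126.70 + $339.02 = $1465.72
Saving = $2100.93 − $1465.72 = $635.21

$635.21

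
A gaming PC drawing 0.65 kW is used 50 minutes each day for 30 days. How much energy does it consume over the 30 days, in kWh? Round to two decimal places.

16.25 kWh

Runtime = 50 min × 30 = 1500 min = 25 h
Energy = 0.65 kW × 25 h = 16.25 kWh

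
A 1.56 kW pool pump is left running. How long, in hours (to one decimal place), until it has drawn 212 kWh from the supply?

135.9 h

Hours = 212 kWh ÷ 1.56 kW = 135.9 h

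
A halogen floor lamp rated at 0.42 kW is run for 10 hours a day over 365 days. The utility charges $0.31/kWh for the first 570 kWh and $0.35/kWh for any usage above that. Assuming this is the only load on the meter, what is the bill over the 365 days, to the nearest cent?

Runtime = 10 h/day × 365 days = 3650 h
Energy = 0.42 kW × 3650 h = 1533 kWh
Tier 1 (0–570 kWh): 570 × $0.31 = $176.7
Above 570 kWh: 963 × $0.35 = $337.05
Bill = $513.75

$513.75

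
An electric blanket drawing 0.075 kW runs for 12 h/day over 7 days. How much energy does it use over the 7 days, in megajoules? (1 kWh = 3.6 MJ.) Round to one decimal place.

Runtime = 12 h/day × 7 days = 84 h
Energy = 0.075 kW × 84 h = 6.3 kWh
= 6.3 × 3.6 MJ = 22.7 MJ

22.7 MJ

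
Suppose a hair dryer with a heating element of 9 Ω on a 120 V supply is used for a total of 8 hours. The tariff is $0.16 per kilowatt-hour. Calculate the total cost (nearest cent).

$2.05

Power = V²/R = 120²/9 = 1600 W = 1.6 kW
Energy = 1.6 kW × 8 h = 12.8 kWh
Cost = 12.8 kWh × $0.16/kWh = $2.05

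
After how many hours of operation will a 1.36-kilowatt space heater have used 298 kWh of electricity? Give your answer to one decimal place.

219.1 h

Hours = 298 kWh ÷ 1.36 kW = 219.1 h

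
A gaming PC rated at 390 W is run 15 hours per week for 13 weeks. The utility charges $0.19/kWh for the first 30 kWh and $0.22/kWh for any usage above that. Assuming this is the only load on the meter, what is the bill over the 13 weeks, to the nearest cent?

Runtime = 15 h/week × 13 weeks = 195 h
Energy = 0.39 kW × 195 h = 76.05 kWh
Tier 1 (0–30 kWh): 30 × $0.19 = $5.7
Above 30 kWh: 46.05 × $0.22 = $10.131
Bill = $15.83

$15.83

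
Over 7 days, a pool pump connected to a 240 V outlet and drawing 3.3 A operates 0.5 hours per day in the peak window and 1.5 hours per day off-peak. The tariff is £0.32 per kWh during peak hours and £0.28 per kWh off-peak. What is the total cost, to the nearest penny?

£3.22

Power = 3.3 A × 240 V = 792 W = 0.792 kW
Peak energy = 0.792 kW × 0.5 h × 7 = 2.772 kWh
Off-peak energy = 0.792 kW × 1.5 h × 7 = 8.316 kWh
Cost = 2.772 × £0.32 + 8.316 × £0.28 = £0.88704 + £2.32848 = £3.22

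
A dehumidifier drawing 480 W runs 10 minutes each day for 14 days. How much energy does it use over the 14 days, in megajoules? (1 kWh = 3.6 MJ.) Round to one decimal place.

4.0 MJ

Runtime = 10 min × 14 = 140 min = 2.333333… h
Energy = 0.48 kW × 2.333333… h = 1.12 kWh
= 1.12 × 3.6 MJ = 4.0 MJ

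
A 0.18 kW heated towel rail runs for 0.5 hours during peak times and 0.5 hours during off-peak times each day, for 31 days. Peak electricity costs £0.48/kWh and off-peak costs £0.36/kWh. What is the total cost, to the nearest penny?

Peak energy = 0.18 kW × 0.5 h × 31 = 2.79 kWh
Off-peak energy = 0.18 kW × 0.5 h × 31 = 2.79 kWh
Cost = 2.79 × £0.48 + 2.79 × £0.36 = £1.3392 + £1.0044 = £2.34

£2.34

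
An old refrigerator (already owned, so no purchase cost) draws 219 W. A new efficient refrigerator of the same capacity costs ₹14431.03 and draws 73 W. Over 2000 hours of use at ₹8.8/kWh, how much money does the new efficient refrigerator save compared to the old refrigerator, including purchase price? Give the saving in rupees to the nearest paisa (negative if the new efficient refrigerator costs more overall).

old refrigerator: ₹0.00 + (219/1000) kW × 2000 h × ₹8.8 = ₹0.00 + ₹3854.4 = ₹3854.4
new efficient refrigerator: ₹14431.03 + (73/1000) kW × 2000 h × ₹8.8 = ₹14431.03 + ₹1284.8 = ₹15715.83
Saving = ₹3854.4 − ₹15715.83 = −₹11861.43

-₹11861.43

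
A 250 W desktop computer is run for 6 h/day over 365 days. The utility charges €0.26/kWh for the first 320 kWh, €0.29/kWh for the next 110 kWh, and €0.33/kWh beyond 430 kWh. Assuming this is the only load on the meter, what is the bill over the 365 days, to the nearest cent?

€153.88

Runtime = 6 h/day × 365 days = 2190 h
Energy = 0.25 kW × 2190 h = 547.5 kWh
Tier 1 (0–320 kWh): 320 × €0.26 = €83.2
Tier 2 (320–430 kWh): 110 × €0.29 = €31.9
Above 430 kWh: 117.5 × €0.33 = €38.775
Bill = €153.88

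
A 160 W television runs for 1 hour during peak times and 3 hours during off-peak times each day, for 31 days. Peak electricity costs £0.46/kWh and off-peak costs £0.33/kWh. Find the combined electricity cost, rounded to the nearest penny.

Peak energy = 0.16 kW × 1 h × 31 = 4.96 kWh
Off-peak energy = 0.16 kW × 3 h × 31 = 14.88 kWh
Cost = 4.96 × £0.46 + 14.88 × £0.33 = £2.2816 + £4.9104 = £7.19

£7.19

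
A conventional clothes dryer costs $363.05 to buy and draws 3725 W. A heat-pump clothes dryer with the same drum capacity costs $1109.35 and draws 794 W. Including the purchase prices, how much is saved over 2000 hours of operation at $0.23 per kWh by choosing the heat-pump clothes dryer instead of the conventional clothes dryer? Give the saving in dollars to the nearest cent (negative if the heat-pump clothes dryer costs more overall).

conventional clothes dryer: $363.05 + (3725/1000) kW × 2000 h × $0.23 = $363.05 + $1713.5 = $2076.55
heat-pump clothes dryer: $1109.35 + (794/1000) kW × 2000 h × $0.23 = $1109.35 + $365.24 = $1474.59
Saving = $2076.55 − $1474.59 = $601.96

$601.96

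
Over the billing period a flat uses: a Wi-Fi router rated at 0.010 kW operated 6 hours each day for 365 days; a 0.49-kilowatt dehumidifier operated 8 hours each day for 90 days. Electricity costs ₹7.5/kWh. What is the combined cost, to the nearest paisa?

₹2810.25

Wi-Fi router: Runtime = 6 h/day × 365 days = 2190 h
Wi-Fi router: 0.01 kW × 2190 h = 21.9 kWh
dehumidifier: Runtime = 8 h/day × 90 days = 720 h
dehumidifier: 0.49 kW × 720 h = 352.8 kWh
Total energy = 374.7 kWh
Cost = 374.7 × ₹7.5 = ₹2810.25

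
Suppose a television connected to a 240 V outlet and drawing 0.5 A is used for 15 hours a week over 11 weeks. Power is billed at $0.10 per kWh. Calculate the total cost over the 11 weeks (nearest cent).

Power = 0.5 A × 240 V = 120 W = 0.12 kW
Runtime = 15 h/week × 11 weeks = 165 h
Energy = 0.12 kW × 165 h = 19.8 kWh
Cost = 19.8 kWh × $0.10/kWh = $1.98

$1.98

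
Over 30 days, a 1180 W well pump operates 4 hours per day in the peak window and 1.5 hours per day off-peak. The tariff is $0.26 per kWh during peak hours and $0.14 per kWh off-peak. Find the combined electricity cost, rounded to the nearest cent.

Peak energy = 1.18 kW × 4 h × 30 = 141.6 kWh
Off-peak energy = 1.18 kW × 1.5 h × 30 = 53.1 kWh
Cost = 141.6 × $0.26 + 53.1 × $0.14 = $36.816 + $7.434 = $44.25

$44.25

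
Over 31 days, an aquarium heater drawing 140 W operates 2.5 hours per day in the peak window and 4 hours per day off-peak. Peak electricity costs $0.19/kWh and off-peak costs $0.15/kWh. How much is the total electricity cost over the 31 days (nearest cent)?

Peak energy = 0.14 kW × 2.5 h × 31 = 10.85 kWh
Off-peak energy = 0.14 kW × 4 h × 31 = 17.36 kWh
Cost = 10.85 × $0.19 + 17.36 × $0.15 = $2.0615 + $2.604 = $4.67

$4.67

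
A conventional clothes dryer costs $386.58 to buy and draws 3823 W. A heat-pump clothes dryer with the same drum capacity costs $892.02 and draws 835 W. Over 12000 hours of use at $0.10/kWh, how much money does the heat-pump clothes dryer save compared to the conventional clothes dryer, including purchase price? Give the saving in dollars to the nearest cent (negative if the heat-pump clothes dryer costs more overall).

$3080.16

conventional clothes dryer: $386.58 + (3823/1000) kW × 12000 h × $0.10 = $386.58 + $4587.6 = $4974.18
heat-pump clothes dryer: $892.02 + (835/1000) kW × 12000 h × $0.10 = $892.02 + $1002 = $1894.02
Saving = $4974.18 − $1894.02 = $3080.16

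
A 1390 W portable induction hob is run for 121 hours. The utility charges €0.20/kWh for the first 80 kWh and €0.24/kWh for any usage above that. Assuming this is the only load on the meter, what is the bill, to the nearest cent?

€37.17

Energy = 1.39 kW × 121 h = 168.19 kWh
Tier 1 (0–80 kWh): 80 × €0.20 = €16
Above 80 kWh: 88.19 × €0.24 = €21.1656
Bill = €37.17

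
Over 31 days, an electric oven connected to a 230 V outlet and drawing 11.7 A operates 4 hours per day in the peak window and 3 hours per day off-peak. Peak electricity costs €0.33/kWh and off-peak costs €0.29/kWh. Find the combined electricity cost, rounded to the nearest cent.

Power = 11.7 A × 230 V = 2691 W = 2.691 kW
Peak energy = 2.691 kW × 4 h × 31 = 333.684 kWh
Off-peak energy = 2.691 kW × 3 h × 31 = 250.263 kWh
Cost = 333.684 × €0.33 + 250.263 × €0.29 = €110.11572 + €72.57627 = €182.69

€182.69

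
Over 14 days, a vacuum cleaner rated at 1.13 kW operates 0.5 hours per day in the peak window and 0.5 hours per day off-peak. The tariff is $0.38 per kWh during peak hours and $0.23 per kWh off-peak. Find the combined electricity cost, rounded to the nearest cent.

$4.83

Peak energy = 1.13 kW × 0.5 h × 14 = 7.91 kWh
Off-peak energy = 1.13 kW × 0.5 h × 14 = 7.91 kWh
Cost = 7.91 × $0.38 + 7.91 × $0.23 = $3.0058 + $1.8193 = $4.83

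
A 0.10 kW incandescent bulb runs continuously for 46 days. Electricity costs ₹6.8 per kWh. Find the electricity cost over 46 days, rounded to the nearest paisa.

Runtime = 24 h × 46 = 1104 h
Energy = 0.1 kW × 1104 h = 110.4 kWh
Cost = 110.4 kWh × ₹6.8/kWh = ₹750.72

₹750.72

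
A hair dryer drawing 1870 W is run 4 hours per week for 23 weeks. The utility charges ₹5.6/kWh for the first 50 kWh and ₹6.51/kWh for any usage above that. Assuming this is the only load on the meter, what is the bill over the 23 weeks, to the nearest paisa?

₹1074.48

Runtime = 4 h/week × 23 weeks = 92 h
Energy = 1.87 kW × 92 h = 172.04 kWh
Tier 1 (0–50 kWh): 50 × ₹5.6 = ₹280
Above 50 kWh: 122.04 × ₹6.51 = ₹794.4804
Bill = ₹1074.48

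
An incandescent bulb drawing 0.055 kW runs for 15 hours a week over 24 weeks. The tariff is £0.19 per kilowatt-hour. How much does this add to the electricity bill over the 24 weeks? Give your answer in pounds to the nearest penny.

£3.76

Runtime = 15 h/week × 24 weeks = 360 h
Energy = 0.055 kW × 360 h = 19.8 kWh
Cost = 19.8 kWh × £0.19/kWh = £3.76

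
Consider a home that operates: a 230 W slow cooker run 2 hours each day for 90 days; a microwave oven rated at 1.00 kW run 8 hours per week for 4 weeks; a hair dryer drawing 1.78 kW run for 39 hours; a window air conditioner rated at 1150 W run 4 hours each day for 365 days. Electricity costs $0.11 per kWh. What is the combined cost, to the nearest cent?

slow cooker: Runtime = 2 h/day × 90 days = 180 h
slow cooker: 0.23 kW × 180 h = 41.4 kWh
microwave oven: Runtime = 8 h/week × 4 weeks = 32 h
microwave oven: 1 kW × 32 h = 32 kWh
hair dryer: 1.78 kW × 39 h = 69.42 kWh
window air conditioner: Runtime = 4 h/day × 365 days = 1460 h
window air conditioner: 1.15 kW × 1460 h = 1679 kWh
Total energy = 1821.82 kWh
Cost = 1821.82 × $0.11 = $200.40

$200.40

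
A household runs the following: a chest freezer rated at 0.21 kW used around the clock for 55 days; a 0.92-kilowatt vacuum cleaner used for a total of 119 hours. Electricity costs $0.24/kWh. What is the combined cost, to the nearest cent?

chest freezer: Runtime = 24 h × 55 = 1320 h
chest freezer: 0.21 kW × 1320 h = 277.2 kWh
vacuum cleaner: 0.92 kW × 119 h = 109.48 kWh
Total energy = 386.68 kWh
Cost = 386.68 × $0.24 = $92.80

$92.80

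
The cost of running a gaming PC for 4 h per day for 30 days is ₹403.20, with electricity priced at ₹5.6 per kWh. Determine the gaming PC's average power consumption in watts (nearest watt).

600 W

Energy = ₹403.20 ÷ ₹5.6/kWh = 72 kWh
Runtime = 4 h/day × 30 days = 120 h
Power = 72 kWh ÷ 120 h = 0.6 kW = 600 W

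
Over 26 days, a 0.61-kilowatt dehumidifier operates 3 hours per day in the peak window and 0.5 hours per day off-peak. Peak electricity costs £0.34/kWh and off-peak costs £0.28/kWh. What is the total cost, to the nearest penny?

Peak energy = 0.61 kW × 3 h × 26 = 47.58 kWh
Off-peak energy = 0.61 kW × 0.5 h × 26 = 7.93 kWh
Cost = 47.58 × £0.34 + 7.93 × £0.28 = £16.1772 + £2.2204 = £18.40

£18.40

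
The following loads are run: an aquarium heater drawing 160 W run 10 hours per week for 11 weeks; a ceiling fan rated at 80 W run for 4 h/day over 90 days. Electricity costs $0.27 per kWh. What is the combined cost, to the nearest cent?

aquarium heater: Runtime = 10 h/week × 11 weeks = 110 h
aquarium heater: 0.16 kW × 110 h = 17.6 kWh
ceiling fan: Runtime = 4 h/day × 90 days = 360 h
ceiling fan: 0.08 kW × 360 h = 28.8 kWh
Total energy = 46.4 kWh
Cost = 46.4 × $0.27 = $12.53

$12.53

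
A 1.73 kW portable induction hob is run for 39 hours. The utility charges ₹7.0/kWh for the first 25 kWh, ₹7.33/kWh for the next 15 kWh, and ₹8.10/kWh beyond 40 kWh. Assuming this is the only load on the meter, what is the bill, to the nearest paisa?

Energy = 1.73 kW × 39 h = 67.47 kWh
Tier 1 (0–25 kWh): 25 × ₹7.0 = ₹175
Tier 2 (25–40 kWh): 15 × ₹7.33 = ₹109.95
Above 40 kWh: 27.47 × ₹8.10 = ₹222.507
Bill = ₹507.46

₹507.46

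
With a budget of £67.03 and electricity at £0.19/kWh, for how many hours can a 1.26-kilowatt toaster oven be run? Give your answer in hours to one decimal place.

280.0 h

Energy available = £67.03 ÷ £0.19/kWh = 352.7895 kWh
Hours = 352.7895 kWh ÷ 1.26 kW = 280.0 h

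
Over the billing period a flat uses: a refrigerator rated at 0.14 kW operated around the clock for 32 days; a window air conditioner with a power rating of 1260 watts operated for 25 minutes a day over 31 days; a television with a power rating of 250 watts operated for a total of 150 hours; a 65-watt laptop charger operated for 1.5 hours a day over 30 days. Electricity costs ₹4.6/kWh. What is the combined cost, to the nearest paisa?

₹755.41

refrigerator: Runtime = 24 h × 32 = 768 h
refrigerator: 0.14 kW × 768 h = 107.52 kWh
window air conditioner: Runtime = 25 min × 31 = 775 min = 12.916666… h
window air conditioner: 1.26 kW × 12.916666… h = 16.275 kWh
television: 0.25 kW × 150 h = 37.5 kWh
laptop charger: Runtime = 1.5 h/day × 30 days = 45 h
laptop charger: 0.065 kW × 45 h = 2.925 kWh
Total energy = 164.22 kWh
Cost = 164.22 × ₹4.6 = ₹755.41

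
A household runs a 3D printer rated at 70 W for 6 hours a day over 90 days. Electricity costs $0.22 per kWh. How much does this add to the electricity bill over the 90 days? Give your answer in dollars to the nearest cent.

Runtime = 6 h/day × 90 days = 540 h
Energy = 0.07 kW × 540 h = 37.8 kWh
Cost = 37.8 kWh × $0.22/kWh = $8.32

$8.32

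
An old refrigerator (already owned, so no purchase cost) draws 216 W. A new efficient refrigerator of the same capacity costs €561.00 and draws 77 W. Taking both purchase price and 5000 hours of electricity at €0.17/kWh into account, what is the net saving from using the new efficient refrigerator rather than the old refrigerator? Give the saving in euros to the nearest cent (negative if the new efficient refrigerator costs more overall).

-€442.85

old refrigerator: €0.00 + (216/1000) kW × 5000 h × €0.17 = €0.00 + €183.6 = €183.6
new efficient refrigerator: €561.00 + (77/1000) kW × 5000 h × €0.17 = €561.00 + €65.45 = €626.45
Saving = €183.6 − €626.45 = −€442.85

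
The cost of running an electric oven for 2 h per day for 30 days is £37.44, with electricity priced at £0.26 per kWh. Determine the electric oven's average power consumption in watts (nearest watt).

Energy = £37.44 ÷ £0.26/kWh = 144 kWh
Runtime = 2 h/day × 30 days = 60 h
Power = 144 kWh ÷ 60 h = 2.4 kW = 2400 W

2400 W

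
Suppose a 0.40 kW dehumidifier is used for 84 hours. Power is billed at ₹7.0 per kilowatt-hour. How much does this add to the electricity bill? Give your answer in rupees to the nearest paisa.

₹235.20

Energy = 0.4 kW × 84 h = 33.6 kWh
Cost = 33.6 kWh × ₹7.0/kWh = ₹235.20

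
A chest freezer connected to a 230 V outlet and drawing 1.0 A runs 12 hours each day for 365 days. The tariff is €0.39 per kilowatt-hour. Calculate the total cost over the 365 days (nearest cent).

€392.89

Power = 1.0 A × 230 V = 230 W = 0.23 kW
Runtime = 12 h/day × 365 days = 4380 h
Energy = 0.23 kW × 4380 h = 1007.4 kWh
Cost = 1007.4 kWh × €0.39/kWh = €392.89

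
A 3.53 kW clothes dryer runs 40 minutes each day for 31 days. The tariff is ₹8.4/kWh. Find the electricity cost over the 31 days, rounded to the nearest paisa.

₹612.81

Runtime = 40 min × 31 = 1240 min = 20.666666… h
Energy = 3.53 kW × 20.666666… h = 72.953333… kWh
Cost = 72.953333… kWh × ₹8.4/kWh = ₹612.81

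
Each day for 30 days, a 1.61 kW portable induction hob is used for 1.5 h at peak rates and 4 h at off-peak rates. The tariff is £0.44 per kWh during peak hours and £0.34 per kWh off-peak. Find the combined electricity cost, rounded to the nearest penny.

Peak energy = 1.61 kW × 1.5 h × 30 = 72.45 kWh
Off-peak energy = 1.61 kW × 4 h × 30 = 193.2 kWh
Cost = 72.45 × £0.44 + 193.2 × £0.34 = £31.878 + £65.688 = £97.57

£97.57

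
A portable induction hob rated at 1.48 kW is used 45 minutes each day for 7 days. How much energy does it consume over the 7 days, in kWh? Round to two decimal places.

7.77 kWh

Runtime = 45 min × 7 = 315 min = 5.25 h
Energy = 1.48 kW × 5.25 h = 7.77 kWh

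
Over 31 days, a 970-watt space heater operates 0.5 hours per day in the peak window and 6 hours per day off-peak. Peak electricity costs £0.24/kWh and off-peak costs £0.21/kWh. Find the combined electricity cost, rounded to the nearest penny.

Peak energy = 0.97 kW × 0.5 h × 31 = 15.035 kWh
Off-peak energy = 0.97 kW × 6 h × 31 = 180.42 kWh
Cost = 15.035 × £0.24 + 180.42 × £0.21 = £3.6084 + £37.8882 = £41.50

£41.50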